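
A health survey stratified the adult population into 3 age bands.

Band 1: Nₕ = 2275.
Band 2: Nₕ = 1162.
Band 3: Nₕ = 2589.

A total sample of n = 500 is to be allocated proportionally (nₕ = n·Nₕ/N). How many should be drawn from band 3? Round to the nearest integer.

215

Share of band 3 = 2589/6026 = 0.42964.
Allocate 500 × 0.42964 = 214.819... → 215.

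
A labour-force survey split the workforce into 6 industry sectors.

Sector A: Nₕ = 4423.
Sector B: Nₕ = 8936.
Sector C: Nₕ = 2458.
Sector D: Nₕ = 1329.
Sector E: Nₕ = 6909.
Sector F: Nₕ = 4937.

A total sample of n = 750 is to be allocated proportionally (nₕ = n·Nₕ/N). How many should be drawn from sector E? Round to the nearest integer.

N = 4423 + 8936 + 2458 + 1329 + 6909 + 4937 = 28992.
n_E = 750·6909/28992 = 178.730... → 179.

179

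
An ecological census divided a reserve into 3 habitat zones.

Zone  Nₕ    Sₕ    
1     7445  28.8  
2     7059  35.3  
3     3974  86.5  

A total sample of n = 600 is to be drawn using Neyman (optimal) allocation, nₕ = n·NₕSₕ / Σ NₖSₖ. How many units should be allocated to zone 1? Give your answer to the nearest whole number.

159

Σ NₕSₕ = 7445·28.8 + 7059·35.3 + 3974·86.5 = 807349.7.
Share for 1: 214416/807349.7 = 0.26558.
n_1 = 600 × 0.26558 = 159.348... → 159.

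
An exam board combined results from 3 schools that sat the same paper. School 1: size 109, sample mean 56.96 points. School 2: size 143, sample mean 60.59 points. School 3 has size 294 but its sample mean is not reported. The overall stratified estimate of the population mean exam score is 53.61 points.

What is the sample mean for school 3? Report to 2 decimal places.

48.97

N = 109 + 143 + 294 = 546.
Overall total = μ·N = 53.61·546 = 29271.06.
Subtract the known strata: 109·56.96 + 143·60.59 = 14873.01.
Remaining total for school 3: 29271.06 − 14873.01 = 14398.05.
Divide by its size: 14398.05 / 294 = 48.9730... → 48.97.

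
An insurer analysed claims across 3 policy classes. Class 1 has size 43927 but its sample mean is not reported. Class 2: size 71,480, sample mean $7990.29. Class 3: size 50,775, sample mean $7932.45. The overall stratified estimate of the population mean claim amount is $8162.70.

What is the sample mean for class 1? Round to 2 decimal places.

8709.40

Σ Nₕx̄ₕ = N·μ, so 43927·x̄_1 = 166182·8162.70 − (71480·7990.29 + 50775·7932.45).
= 1356493811.4 − 973916077.95 = 382577733.45.
x̄_1 = 382577733.45 / 43927 = 8709.3982... → 8709.40.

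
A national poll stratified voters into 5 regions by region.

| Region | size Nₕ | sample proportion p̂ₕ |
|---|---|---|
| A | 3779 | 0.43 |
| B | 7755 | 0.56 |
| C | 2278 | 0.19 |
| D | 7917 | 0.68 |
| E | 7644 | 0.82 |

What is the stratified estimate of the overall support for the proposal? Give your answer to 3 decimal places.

N = 3779 + 7755 + 2278 + 7917 + 7644 = 29373.
Overall proportion = Σ (Nₕ/N)·p̂ₕ.
Σ Nₕp̂ₕ = 1624.97 + 4342.8 + 432.82 + 5383.56 + 6268.08 = 18052.23.
18052.23 / 29373 = 0.61459... → 0.615.

0.615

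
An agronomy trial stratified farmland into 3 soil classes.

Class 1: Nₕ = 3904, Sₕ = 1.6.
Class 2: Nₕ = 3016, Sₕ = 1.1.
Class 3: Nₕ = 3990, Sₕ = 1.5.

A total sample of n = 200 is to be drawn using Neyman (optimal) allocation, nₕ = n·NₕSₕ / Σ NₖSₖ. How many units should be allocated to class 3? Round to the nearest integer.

1: NₕSₕ = 3904·1.6 = 6246.4
2: NₕSₕ = 3016·1.1 = 3317.6
3: NₕSₕ = 3990·1.5 = 5985
Σ NₕSₕ = 15549.
n_3 = 200·5985/15549 = 76.982... → 77.

77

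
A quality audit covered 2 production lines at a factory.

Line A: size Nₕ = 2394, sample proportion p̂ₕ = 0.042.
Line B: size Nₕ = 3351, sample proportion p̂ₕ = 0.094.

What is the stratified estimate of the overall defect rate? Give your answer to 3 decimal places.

N = 2394 + 3351 = 5745.
Overall proportion = Σ (Nₕ/N)·p̂ₕ.
Σ Nₕp̂ₕ = 100.548 + 314.994 = 415.542.
415.542 / 5745 = 0.07233... → 0.072.

0.072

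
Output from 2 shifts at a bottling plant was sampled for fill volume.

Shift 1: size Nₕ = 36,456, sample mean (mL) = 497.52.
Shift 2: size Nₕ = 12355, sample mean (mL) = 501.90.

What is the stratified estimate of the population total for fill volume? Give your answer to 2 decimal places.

24338563.62

Population total = Σ Nₕ·x̄ₕ (each stratum's size times its mean).
36456·497.52 + 12355·501.90 = 18137589.12 + 6200974.5 = 24338563.62.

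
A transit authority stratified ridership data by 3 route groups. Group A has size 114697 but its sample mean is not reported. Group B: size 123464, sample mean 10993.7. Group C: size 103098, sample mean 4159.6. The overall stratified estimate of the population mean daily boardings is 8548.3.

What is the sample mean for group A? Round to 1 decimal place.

N = 114697 + 123464 + 103098 = 341259.
Overall total = μ·N = 8548.3·341259 = 2917184309.7.
Subtract the known strata: 123464·10993.7 + 103098·4159.6 = 1786172617.6.
Remaining total for group A: 2917184309.7 − 1786172617.6 = 1131011692.1.
Divide by its size: 1131011692.1 / 114697 = 9860.866... → 9860.9.

9860.9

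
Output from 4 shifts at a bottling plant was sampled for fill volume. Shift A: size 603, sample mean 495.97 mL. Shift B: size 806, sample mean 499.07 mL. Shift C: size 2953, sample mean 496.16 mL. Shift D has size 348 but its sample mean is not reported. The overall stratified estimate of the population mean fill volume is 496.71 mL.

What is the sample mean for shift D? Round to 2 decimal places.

Σ Nₕx̄ₕ = N·μ, so 348·x̄_D = 4710·496.71 − (603·495.97 + 806·499.07 + 2953·496.16).
= 2339504.1 − 2166480.81 = 173023.29.
x̄_D = 173023.29 / 348 = 497.1934... → 497.19.

497.19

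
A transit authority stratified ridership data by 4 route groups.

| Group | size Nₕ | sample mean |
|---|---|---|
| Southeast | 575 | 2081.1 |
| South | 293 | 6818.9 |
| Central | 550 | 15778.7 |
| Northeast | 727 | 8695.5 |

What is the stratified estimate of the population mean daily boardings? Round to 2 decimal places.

8482.28

N = 2145; weights Wₕ = Nₕ/N = (0.2681, 0.1366, 0.2564, 0.3389).
x̄_st = Σ Wₕ·x̄ₕ = 0.2681·2081.1 + 0.1366·6818.9 + 0.2564·15778.7 + 0.3389·8695.5 ≈ 8482.2768...
→ 8482.28.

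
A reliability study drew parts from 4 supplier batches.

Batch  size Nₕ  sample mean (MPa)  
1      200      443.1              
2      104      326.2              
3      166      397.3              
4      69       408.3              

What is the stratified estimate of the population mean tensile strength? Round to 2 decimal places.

N = 200 + 104 + 166 + 69 = 539.
The stratified mean weights each stratum mean by its population share Nₕ/N.
Σ Nₕx̄ₕ = 200·443.1 + 104·326.2 + 166·397.3 + 69·408.3 = 88620 + 33924.8 + 65951.8 + 28172.7 = 216669.3.
Divide by N: 216669.3 / 539 = 401.9839... → 401.98.

401.98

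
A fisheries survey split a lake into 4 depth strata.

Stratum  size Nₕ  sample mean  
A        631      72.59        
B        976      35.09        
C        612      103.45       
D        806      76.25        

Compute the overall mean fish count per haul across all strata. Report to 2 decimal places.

x̄_st = (Σ Nₕx̄ₕ) / (Σ Nₕ) = (631·72.59 + 976·35.09 + 612·103.45 + 806·76.25) / 3025
= 204821.03 / 3025 = 67.7094... → 67.71.

67.71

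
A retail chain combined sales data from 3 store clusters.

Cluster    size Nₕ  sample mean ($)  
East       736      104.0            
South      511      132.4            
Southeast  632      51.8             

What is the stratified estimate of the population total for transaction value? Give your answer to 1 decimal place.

176938.0

East: 736·104.0 = 76544
South: 511·132.4 = 67656.4
Southeast: 632·51.8 = 32737.6
τ̂ = Σ Nₕx̄ₕ = 176938.0.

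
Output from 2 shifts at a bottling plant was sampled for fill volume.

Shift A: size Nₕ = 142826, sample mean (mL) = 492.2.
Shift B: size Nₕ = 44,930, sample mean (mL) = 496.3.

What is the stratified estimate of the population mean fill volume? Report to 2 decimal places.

493.18

N = 142826 + 44930 = 187756.
The stratified mean weights each stratum mean by its population share Nₕ/N.
Σ Nₕx̄ₕ = 142826·492.2 + 44930·496.3 = 70298957.2 + 22298759 = 92597716.2.
Divide by N: 92597716.2 / 187756 = 493.1811... → 493.18.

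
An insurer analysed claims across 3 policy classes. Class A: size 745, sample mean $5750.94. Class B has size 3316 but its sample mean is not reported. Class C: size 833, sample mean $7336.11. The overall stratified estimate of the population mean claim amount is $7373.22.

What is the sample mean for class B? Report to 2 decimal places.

Σ Nₕx̄ₕ = N·μ, so 3316·x̄_B = 4894·7373.22 − (745·5750.94 + 833·7336.11).
= 36084538.68 − 10395429.93 = 25689108.75.
x̄_B = 25689108.75 / 3316 = 7747.0171... → 7747.02.

7747.02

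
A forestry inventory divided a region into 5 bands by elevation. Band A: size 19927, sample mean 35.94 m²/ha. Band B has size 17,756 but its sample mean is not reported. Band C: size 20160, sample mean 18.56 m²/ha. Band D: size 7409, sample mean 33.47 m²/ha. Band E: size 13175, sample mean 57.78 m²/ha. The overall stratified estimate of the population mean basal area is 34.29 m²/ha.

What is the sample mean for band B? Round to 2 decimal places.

Σ Nₕx̄ₕ = N·μ, so 17756·x̄_B = 78427·34.29 − (19927·35.94 + 20160·18.56 + 7409·33.47 + 13175·57.78).
= 2689261.83 − 2099576.71 = 589685.12.
x̄_B = 589685.12 / 17756 = 33.2105... → 33.21.

33.21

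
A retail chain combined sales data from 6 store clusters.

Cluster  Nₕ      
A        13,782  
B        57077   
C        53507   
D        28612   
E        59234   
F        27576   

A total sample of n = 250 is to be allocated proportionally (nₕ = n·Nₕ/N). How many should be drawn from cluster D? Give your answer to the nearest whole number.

30

Share of cluster D = 28612/239788 = 0.11932.
Allocate 250 × 0.11932 = 29.831... → 30.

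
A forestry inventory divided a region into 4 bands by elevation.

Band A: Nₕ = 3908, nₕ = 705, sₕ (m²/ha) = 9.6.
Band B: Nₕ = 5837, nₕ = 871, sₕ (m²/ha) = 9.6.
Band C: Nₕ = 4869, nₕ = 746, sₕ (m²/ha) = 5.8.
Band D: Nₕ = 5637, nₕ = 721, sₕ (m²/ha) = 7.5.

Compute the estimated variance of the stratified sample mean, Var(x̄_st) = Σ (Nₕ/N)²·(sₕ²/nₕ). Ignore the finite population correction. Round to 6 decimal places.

0.022310

N = 20251; Wₕ = Nₕ/N.
band A: (3908/20251)²·9.6²/705 = 0.004868212
band B: (5837/20251)²·9.6²/871 = 0.008790443
band C: (4869/20251)²·5.8²/746 = 0.002606776
band D: (5637/20251)²·7.5²/721 = 0.006044918
Sum = 0.022310349 → 0.022310.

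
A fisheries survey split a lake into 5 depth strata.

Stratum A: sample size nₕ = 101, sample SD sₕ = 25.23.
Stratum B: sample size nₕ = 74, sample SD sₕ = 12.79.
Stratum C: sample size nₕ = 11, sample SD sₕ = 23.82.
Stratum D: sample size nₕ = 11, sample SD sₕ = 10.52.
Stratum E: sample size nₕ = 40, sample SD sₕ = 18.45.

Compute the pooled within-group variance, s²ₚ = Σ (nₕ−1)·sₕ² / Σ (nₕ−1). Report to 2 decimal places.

Degrees of freedom: 100 + 73 + 10 + 10 + 39 = 232.
Σ(nₕ−1)sₕ² = 100·636.5529 + 73·163.5841 + 10·567.3924 + 10·110.6704 + 39·340.4025 = 95653.2548.
s²ₚ = 95653.2548 / 232 = 412.2985... → 412.30.

412.30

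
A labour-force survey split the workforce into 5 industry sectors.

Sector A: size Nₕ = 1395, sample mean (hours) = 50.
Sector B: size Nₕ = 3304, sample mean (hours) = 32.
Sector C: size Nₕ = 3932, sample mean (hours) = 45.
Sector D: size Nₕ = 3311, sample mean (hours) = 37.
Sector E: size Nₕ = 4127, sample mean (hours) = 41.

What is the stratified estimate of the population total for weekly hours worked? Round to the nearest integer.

Population total = Σ Nₕ·x̄ₕ (each stratum's size times its mean).
1395·50 + 3304·32 + 3932·45 + 3311·37 + 4127·41 = 69750 + 105728 + 176940 + 122507 + 169207 = 644132.

644132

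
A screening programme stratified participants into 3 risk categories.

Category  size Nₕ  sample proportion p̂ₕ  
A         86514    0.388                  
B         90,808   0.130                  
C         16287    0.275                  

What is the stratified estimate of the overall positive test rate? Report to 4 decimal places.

0.2575

N = 86514 + 90808 + 16287 = 193609.
Overall proportion = Σ (Nₕ/N)·p̂ₕ.
Σ Nₕp̂ₕ = 33567.432 + 11805.04 + 4478.925 = 49851.397.
49851.397 / 193609 = 0.257485... → 0.2575.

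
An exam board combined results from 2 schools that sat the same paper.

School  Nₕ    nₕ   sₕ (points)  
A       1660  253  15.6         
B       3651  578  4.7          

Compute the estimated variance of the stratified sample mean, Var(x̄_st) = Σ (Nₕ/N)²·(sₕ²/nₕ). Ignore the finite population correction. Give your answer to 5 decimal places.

N = 5311. Term for each stratum: Wₕ²sₕ²/nₕ.
Var(x̄_st) = 0.09397065 + 0.01806088 = 0.11203154 → 0.11203.

0.11203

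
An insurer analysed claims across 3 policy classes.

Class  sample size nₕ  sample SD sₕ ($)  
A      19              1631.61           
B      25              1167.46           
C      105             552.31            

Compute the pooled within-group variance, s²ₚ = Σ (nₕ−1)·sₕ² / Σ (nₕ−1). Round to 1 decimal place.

A: (19−1)·1631.61² = 18·2662151.1921 = 47918721.4578
B: (25−1)·1167.46² = 24·1362962.8516 = 32711108.4384
C: (105−1)·552.31² = 104·305046.3361 = 31724818.9544
Numerator = 112354648.8506; denominator = Σ(nₕ−1) = 146.
s²ₚ = 112354648.8506/146 = 769552.389... → 769552.4.

769552.4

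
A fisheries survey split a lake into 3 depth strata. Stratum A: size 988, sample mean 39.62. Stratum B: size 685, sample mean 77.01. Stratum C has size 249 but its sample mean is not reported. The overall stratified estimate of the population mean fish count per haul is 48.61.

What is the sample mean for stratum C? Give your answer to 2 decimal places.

N = 988 + 685 + 249 = 1922.
Overall total = μ·N = 48.61·1922 = 93428.42.
Subtract the known strata: 988·39.62 + 685·77.01 = 91896.41.
Remaining total for stratum C: 93428.42 − 91896.41 = 1532.01.
Divide by its size: 1532.01 / 249 = 6.1527... → 6.15.

6.15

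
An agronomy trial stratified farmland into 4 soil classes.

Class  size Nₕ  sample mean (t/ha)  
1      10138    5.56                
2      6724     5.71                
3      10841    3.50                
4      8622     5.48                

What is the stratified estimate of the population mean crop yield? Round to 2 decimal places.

N = 36325; weights Wₕ = Nₕ/N = (0.2791, 0.1851, 0.2984, 0.2374).
x̄_st = Σ Wₕ·x̄ₕ = 0.2791·5.56 + 0.1851·5.71 + 0.2984·3.50 + 0.2374·5.48 ≈ 4.9540...
→ 4.95.

4.95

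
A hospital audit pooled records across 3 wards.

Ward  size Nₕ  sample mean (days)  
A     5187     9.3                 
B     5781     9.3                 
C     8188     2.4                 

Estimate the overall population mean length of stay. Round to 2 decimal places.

N = 19156; weights Wₕ = Nₕ/N = (0.2708, 0.3018, 0.4274).
x̄_st = Σ Wₕ·x̄ₕ = 0.2708·9.3 + 0.3018·9.3 + 0.4274·2.4 ≈ 6.3507...
→ 6.35.

6.35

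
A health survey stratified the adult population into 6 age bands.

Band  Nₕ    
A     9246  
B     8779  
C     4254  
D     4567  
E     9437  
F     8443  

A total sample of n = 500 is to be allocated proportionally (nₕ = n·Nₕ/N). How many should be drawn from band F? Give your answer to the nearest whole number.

Share of band F = 8443/44726 = 0.18877.
Allocate 500 × 0.18877 = 94.386... → 94.

94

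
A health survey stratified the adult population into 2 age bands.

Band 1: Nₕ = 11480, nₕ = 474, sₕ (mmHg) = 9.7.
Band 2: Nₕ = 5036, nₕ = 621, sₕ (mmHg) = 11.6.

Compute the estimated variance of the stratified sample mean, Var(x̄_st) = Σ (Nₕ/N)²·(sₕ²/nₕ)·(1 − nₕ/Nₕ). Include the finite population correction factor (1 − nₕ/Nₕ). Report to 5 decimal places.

0.10961

N = 16516; Wₕ = Nₕ/N.
band 1: (11480/16516)²·9.7²/474·(1 − 474/11480) = 0.09194472
band 2: (5036/16516)²·11.6²/621·(1 − 621/5036) = 0.01766164
Sum = 0.10960636 → 0.10961.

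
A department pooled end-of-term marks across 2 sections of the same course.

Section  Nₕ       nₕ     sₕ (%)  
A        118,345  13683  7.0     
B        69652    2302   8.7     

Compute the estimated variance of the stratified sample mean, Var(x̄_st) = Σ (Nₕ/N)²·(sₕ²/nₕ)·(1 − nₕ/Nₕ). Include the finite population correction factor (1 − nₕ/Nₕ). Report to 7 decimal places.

N = 187997. Term for each stratum: Wₕ²sₕ²/nₕ·(1−nₕ/Nₕ).
Var(x̄_st) = 0.0012550235 + 0.0043641788 = 0.0056192023 → 0.0056192.

0.0056192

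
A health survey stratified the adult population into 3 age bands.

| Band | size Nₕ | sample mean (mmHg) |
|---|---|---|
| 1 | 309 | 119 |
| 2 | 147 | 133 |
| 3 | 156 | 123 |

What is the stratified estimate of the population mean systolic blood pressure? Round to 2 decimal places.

N = 612; weights Wₕ = Nₕ/N = (0.5049, 0.2402, 0.2549).
x̄_st = Σ Wₕ·x̄ₕ = 0.5049·119 + 0.2402·133 + 0.2549·123 ≈ 123.3824...
→ 123.38.

123.38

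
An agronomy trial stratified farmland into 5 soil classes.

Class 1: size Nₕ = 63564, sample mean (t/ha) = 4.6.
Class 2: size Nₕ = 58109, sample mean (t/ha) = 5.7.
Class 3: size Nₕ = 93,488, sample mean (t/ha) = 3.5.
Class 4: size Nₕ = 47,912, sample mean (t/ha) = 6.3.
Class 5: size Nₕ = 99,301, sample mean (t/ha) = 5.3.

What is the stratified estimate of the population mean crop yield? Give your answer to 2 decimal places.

4.91

N = 362374; weights Wₕ = Nₕ/N = (0.1754, 0.1604, 0.2580, 0.1322, 0.2740).
x̄_st = Σ Wₕ·x̄ₕ = 0.1754·4.6 + 0.1604·5.7 + 0.2580·3.5 + 0.1322·6.3 + 0.2740·5.3 ≈ 4.9092...
→ 4.91.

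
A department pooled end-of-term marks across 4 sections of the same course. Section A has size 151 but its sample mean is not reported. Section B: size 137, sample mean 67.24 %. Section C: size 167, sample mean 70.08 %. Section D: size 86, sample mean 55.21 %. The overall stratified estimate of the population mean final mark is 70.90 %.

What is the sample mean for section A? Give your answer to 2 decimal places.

84.06

Σ Nₕx̄ₕ = N·μ, so 151·x̄_A = 541·70.90 − (137·67.24 + 167·70.08 + 86·55.21).
= 38356.9 − 25663.3 = 12693.6.
x̄_A = 12693.6 / 151 = 84.0636... → 84.06.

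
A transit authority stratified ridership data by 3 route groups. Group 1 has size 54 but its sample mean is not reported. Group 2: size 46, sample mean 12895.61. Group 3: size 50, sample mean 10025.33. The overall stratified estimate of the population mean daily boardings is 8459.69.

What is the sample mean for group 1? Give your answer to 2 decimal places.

3231.28

Σ Nₕx̄ₕ = N·μ, so 54·x̄_1 = 150·8459.69 − (46·12895.61 + 50·10025.33).
= 1268953.5 − 1094464.56 = 174488.94.
x̄_1 = 174488.94 / 54 = 3231.2767... → 3231.28.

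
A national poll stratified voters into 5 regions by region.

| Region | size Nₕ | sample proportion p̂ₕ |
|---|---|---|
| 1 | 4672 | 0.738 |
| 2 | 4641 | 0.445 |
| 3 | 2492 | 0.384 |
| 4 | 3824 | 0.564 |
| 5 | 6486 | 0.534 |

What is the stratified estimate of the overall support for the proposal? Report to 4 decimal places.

0.5467

Wₕ = Nₕ/N with N = 22115: 0.2113, 0.2099, 0.1127, 0.1729, 0.2933.
p̂_st = 0.2113·0.738 + 0.2099·0.445 + 0.1127·0.384 + 0.1729·0.564 + 0.2933·0.534 ≈ 0.546704... → 0.5467.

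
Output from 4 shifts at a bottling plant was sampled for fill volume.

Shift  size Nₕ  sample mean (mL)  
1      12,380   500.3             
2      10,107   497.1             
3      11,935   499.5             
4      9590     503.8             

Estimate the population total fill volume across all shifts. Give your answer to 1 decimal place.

22010878.2

1: 12380·500.3 = 6193714
2: 10107·497.1 = 5024189.7
3: 11935·499.5 = 5961532.5
4: 9590·503.8 = 4831442
τ̂ = Σ Nₕx̄ₕ = 22010878.2.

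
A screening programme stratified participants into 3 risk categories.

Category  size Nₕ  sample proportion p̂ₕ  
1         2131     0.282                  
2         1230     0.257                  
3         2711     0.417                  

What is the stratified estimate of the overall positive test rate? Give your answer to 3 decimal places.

N = 2131 + 1230 + 2711 = 6072.
Overall proportion = Σ (Nₕ/N)·p̂ₕ.
Σ Nₕp̂ₕ = 600.942 + 316.11 + 1130.487 = 2047.539.
2047.539 / 6072 = 0.33721... → 0.337.

0.337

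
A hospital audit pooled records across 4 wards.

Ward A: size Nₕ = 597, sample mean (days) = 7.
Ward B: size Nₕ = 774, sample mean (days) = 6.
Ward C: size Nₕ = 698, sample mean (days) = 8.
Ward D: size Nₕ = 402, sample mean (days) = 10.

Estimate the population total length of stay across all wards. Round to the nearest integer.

Estimate total by summing Nₕ·x̄ₕ over strata.
597·7 + 774·6 + 698·8 + 402·10 = 4179 + 4644 + 5584 + 4020 = 18427.

18427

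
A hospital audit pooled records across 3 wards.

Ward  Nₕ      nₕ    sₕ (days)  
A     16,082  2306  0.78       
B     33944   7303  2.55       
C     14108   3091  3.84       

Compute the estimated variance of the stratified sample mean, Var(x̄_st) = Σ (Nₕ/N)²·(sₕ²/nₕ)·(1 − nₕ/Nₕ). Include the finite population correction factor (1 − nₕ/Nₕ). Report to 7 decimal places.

N = 64134; Wₕ = Nₕ/N.
ward A: (16082/64134)²·0.78²/2306·(1 − 2306/16082) = 0.0000142107
ward B: (33944/64134)²·2.55²/7303·(1 − 7303/33944) = 0.0001957564
ward C: (14108/64134)²·3.84²/3091·(1 − 3091/14108) = 0.0001802667
Sum = 0.0003902339 → 0.0003902.

0.0003902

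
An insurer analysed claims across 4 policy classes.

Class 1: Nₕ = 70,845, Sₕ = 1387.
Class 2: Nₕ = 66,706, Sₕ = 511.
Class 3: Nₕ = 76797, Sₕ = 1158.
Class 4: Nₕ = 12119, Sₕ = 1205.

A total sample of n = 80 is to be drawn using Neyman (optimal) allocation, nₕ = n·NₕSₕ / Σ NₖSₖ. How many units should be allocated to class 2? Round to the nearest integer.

12

Σ NₕSₕ = 70845·1387 + 66706·511 + 76797·1158 + 12119·1205 = 235883102.
Share for 2: 34086766/235883102 = 0.14451.
n_2 = 80 × 0.14451 = 11.561... → 12.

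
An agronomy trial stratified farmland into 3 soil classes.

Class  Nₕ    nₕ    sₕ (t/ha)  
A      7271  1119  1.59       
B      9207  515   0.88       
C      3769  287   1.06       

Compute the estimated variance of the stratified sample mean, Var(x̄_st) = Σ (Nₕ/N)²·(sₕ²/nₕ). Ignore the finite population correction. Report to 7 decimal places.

N = 20247; Wₕ = Nₕ/N.
class A: (7271/20247)²·1.59²/1119 = 0.0002913608
class B: (9207/20247)²·0.88²/515 = 0.0003109375
class C: (3769/20247)²·1.06²/287 = 0.0001356628
Sum = 0.0007379610 → 0.0007380.

0.0007380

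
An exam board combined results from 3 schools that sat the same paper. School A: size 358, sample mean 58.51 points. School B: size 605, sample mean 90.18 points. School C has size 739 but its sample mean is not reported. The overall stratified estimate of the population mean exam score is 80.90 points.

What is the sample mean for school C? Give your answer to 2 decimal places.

Σ Nₕx̄ₕ = N·μ, so 739·x̄_C = 1702·80.90 − (358·58.51 + 605·90.18).
= 137691.8 − 75505.48 = 62186.32.
x̄_C = 62186.32 / 739 = 84.1493... → 84.15.

84.15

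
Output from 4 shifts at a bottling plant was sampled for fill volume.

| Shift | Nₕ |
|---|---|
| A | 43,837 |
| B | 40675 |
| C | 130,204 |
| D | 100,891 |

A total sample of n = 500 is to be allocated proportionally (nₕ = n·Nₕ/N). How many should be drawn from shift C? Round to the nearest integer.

206

N = 43837 + 40675 + 130204 + 100891 = 315607.
n_C = 500·130204/315607 = 206.276... → 206.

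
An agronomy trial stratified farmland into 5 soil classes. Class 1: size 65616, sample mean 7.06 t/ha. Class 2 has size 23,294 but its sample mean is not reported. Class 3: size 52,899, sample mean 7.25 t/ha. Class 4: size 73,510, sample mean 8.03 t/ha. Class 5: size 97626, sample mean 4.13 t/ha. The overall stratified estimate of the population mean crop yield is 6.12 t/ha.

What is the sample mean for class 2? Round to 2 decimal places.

Σ Nₕx̄ₕ = N·μ, so 23294·x̄_2 = 312945·6.12 − (65616·7.06 + 52899·7.25 + 73510·8.03 + 97626·4.13).
= 1915223.4 − 1840247.39 = 74976.01.
x̄_2 = 74976.01 / 23294 = 3.2187... → 3.22.

3.22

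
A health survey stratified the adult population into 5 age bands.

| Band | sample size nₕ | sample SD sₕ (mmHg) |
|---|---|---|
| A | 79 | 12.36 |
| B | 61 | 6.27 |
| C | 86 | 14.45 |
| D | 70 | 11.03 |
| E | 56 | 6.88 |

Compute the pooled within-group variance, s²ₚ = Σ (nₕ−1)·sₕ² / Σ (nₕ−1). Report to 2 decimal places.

A: (79−1)·12.36² = 78·152.7696 = 11916.0288
B: (61−1)·6.27² = 60·39.3129 = 2358.774
C: (86−1)·14.45² = 85·208.8025 = 17748.2125
D: (70−1)·11.03² = 69·121.6609 = 8394.6021
E: (56−1)·6.88² = 55·47.3344 = 2603.392
Numerator = 43021.0094; denominator = Σ(nₕ−1) = 347.
s²ₚ = 43021.0094/347 = 123.9799... → 123.98.

123.98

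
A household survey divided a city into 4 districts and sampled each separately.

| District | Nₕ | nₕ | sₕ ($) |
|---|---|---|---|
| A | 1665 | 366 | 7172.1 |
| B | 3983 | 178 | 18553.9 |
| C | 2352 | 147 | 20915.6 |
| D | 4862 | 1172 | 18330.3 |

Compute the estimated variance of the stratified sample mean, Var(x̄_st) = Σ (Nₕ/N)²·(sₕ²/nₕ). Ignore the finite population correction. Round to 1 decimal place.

328296.1

N = 12862. Term for each stratum: Wₕ²sₕ²/nₕ.
Var(x̄_st) = 2355.1743 + 185461.6089 + 99513.2579 + 40966.0822 = 328296.1234 → 328296.1.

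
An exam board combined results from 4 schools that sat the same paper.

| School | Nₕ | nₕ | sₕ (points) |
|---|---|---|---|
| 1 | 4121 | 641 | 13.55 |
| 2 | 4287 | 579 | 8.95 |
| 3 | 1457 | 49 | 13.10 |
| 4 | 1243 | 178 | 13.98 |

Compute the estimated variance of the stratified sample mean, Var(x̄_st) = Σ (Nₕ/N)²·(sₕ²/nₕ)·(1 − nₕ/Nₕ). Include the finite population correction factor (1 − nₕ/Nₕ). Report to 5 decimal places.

0.12112

N = 11108; Wₕ = Nₕ/N.
school 1: (4121/11108)²·13.55²/641·(1 − 641/4121) = 0.03329129
school 2: (4287/11108)²·8.95²/579·(1 − 579/4287) = 0.01782334
school 3: (1457/11108)²·13.10²/49·(1 − 49/1457) = 0.05822868
school 4: (1243/11108)²·13.98²/178·(1 − 178/1243) = 0.01177995
Sum = 0.12112326 → 0.12112.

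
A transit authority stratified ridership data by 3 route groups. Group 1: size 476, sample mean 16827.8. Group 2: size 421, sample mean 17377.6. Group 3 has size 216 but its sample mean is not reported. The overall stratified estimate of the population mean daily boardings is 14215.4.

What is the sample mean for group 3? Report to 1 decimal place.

2295.1

N = 476 + 421 + 216 = 1113.
Overall total = μ·N = 14215.4·1113 = 15821740.2.
Subtract the known strata: 476·16827.8 + 421·17377.6 = 15326002.4.
Remaining total for group 3: 15821740.2 − 15326002.4 = 495737.8.
Divide by its size: 495737.8 / 216 = 2295.082... → 2295.1.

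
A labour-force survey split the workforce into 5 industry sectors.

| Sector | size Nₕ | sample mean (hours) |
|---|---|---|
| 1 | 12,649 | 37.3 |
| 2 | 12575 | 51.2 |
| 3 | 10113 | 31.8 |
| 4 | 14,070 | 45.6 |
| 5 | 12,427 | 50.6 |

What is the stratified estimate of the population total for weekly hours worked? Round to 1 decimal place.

Population total = Σ Nₕ·x̄ₕ (each stratum's size times its mean).
12649·37.3 + 12575·51.2 + 10113·31.8 + 14070·45.6 + 12427·50.6 = 471807.7 + 643840 + 321593.4 + 641592 + 628806.2 = 2707639.3.

2707639.3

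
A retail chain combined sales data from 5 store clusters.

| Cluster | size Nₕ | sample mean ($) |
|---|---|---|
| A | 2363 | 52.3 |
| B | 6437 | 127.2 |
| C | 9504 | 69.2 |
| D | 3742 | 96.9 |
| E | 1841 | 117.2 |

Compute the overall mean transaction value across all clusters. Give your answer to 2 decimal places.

91.20

N = 23887; weights Wₕ = Nₕ/N = (0.0989, 0.2695, 0.3979, 0.1567, 0.0771).
x̄_st = Σ Wₕ·x̄ₕ = 0.0989·52.3 + 0.2695·127.2 + 0.3979·69.2 + 0.1567·96.9 + 0.0771·117.2 ≈ 91.1966...
→ 91.20.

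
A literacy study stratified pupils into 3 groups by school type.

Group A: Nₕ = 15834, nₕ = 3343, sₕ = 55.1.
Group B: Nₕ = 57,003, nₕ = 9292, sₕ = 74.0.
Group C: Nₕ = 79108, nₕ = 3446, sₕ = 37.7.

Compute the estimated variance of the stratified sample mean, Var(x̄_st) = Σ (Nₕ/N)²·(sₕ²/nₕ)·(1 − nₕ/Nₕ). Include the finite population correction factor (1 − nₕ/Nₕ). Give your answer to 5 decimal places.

0.18413

N = 151945; Wₕ = Nₕ/N.
group A: (15834/151945)²·55.1²/3343·(1 − 3343/15834) = 0.00778004
group B: (57003/151945)²·74.0²/9292·(1 − 9292/57003) = 0.06942208
group C: (79108/151945)²·37.7²/3446·(1 − 3446/79108) = 0.10692834
Sum = 0.18413046 → 0.18413.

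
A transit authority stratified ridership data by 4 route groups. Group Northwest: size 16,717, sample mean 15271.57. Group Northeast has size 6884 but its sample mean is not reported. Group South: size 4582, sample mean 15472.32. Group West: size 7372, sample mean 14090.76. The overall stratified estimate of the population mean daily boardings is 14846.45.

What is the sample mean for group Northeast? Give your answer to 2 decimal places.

14206.78

Σ Nₕx̄ₕ = N·μ, so 6884·x̄_Northeast = 35555·14846.45 − (16717·15271.57 + 4582·15472.32 + 7372·14090.76).
= 527865529.75 − 430066088.65 = 97799441.1.
x̄_Northeast = 97799441.1 / 6884 = 14206.7753... → 14206.78.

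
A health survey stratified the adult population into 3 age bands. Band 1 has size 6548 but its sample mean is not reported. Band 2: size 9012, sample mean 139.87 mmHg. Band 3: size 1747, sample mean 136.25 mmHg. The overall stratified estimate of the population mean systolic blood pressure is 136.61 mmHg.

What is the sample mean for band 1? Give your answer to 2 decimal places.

N = 6548 + 9012 + 1747 = 17307.
Overall total = μ·N = 136.61·17307 = 2364309.27.
Subtract the known strata: 9012·139.87 + 1747·136.25 = 1498537.19.
Remaining total for band 1: 2364309.27 − 1498537.19 = 865772.08.
Divide by its size: 865772.08 / 6548 = 132.2193... → 132.22.

132.22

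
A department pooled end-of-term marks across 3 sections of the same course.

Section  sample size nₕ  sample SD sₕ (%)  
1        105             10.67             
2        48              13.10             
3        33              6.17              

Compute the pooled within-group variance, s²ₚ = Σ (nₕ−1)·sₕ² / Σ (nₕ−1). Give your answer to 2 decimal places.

115.43

1: (105−1)·10.67² = 104·113.8489 = 11840.2856
2: (48−1)·13.10² = 47·171.61 = 8065.67
3: (33−1)·6.17² = 32·38.0689 = 1218.2048
Numerator = 21124.1604; denominator = Σ(nₕ−1) = 183.
s²ₚ = 21124.1604/183 = 115.4326... → 115.43.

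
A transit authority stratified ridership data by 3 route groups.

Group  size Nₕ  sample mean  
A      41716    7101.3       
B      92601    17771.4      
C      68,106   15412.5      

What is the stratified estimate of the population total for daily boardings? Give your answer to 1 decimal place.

2991570967.2

Population total = Σ Nₕ·x̄ₕ (each stratum's size times its mean).
41716·7101.3 + 92601·17771.4 + 68106·15412.5 = 296237830.8 + 1645649411.4 + 1049683725 = 2991570967.2.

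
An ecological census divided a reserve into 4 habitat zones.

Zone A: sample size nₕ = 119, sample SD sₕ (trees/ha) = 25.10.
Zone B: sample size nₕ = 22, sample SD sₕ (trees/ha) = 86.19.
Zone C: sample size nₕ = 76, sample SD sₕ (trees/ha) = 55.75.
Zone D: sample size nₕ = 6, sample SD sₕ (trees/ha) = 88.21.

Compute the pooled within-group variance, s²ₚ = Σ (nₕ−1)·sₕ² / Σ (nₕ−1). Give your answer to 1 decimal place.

A: (119−1)·25.10² = 118·630.01 = 74341.18
B: (22−1)·86.19² = 21·7428.7161 = 156003.0381
C: (76−1)·55.75² = 75·3108.0625 = 233104.6875
D: (6−1)·88.21² = 5·7781.0041 = 38905.0205
Numerator = 502353.9261; denominator = Σ(nₕ−1) = 219.
s²ₚ = 502353.9261/219 = 2293.854... → 2293.9.

2293.9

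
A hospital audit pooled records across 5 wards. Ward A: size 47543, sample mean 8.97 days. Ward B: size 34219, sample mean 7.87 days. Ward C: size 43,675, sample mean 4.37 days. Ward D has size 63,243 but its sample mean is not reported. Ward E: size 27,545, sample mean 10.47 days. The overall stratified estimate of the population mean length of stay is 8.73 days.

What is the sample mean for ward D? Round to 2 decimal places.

11.27

N = 47543 + 34219 + 43675 + 63243 + 27545 = 216225.
Overall total = μ·N = 8.73·216225 = 1887644.25.
Subtract the known strata: 47543·8.97 + 34219·7.87 + 43675·4.37 + 27545·10.47 = 1175020.14.
Remaining total for ward D: 1887644.25 − 1175020.14 = 712624.11.
Divide by its size: 712624.11 / 63243 = 11.2680... → 11.27.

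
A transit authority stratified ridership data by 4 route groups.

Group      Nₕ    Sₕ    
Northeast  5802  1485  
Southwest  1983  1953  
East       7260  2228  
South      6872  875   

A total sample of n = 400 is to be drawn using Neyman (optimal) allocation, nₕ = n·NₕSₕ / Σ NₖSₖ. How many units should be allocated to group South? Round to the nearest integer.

Northeast: NₕSₕ = 5802·1485 = 8615970
Southwest: NₕSₕ = 1983·1953 = 3872799
East: NₕSₕ = 7260·2228 = 16175280
South: NₕSₕ = 6872·875 = 6013000
Σ NₕSₕ = 34677049.
n_South = 400·6013000/34677049 = 69.360... → 69.

69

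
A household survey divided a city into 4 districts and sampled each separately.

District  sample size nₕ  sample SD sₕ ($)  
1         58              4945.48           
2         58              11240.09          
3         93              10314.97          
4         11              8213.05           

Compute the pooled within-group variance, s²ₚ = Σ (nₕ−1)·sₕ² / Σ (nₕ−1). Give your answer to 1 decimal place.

88234561.2

1: (58−1)·4945.48² = 57·24457772.4304 = 1394093028.5328
2: (58−1)·11240.09² = 57·126339623.2081 = 7201358522.8617
3: (93−1)·10314.97² = 92·106398606.1009 = 9788671761.2828
4: (11−1)·8213.05² = 10·67454190.3025 = 674541903.025
Numerator = 19058665215.7023; denominator = Σ(nₕ−1) = 216.
s²ₚ = 19058665215.7023/216 = 88234561.184... → 88234561.2.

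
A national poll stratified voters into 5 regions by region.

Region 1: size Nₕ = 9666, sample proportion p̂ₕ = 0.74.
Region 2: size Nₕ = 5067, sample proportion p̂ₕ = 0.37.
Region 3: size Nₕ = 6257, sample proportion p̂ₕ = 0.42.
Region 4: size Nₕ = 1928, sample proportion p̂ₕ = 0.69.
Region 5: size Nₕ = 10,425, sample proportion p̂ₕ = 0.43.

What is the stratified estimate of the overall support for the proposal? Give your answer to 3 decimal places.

N = 9666 + 5067 + 6257 + 1928 + 10425 = 33343.
Overall proportion = Σ (Nₕ/N)·p̂ₕ.
Σ Nₕp̂ₕ = 7152.84 + 1874.79 + 2627.94 + 1330.32 + 4482.75 = 17468.64.
17468.64 / 33343 = 0.52391... → 0.524.

0.524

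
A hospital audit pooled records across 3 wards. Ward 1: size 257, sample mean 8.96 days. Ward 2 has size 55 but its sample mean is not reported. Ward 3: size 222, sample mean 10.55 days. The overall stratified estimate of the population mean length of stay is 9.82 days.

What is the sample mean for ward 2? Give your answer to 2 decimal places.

N = 257 + 55 + 222 = 534.
Overall total = μ·N = 9.82·534 = 5243.88.
Subtract the known strata: 257·8.96 + 222·10.55 = 4644.82.
Remaining total for ward 2: 5243.88 − 4644.82 = 599.06.
Divide by its size: 599.06 / 55 = 10.892 → 10.89.

10.89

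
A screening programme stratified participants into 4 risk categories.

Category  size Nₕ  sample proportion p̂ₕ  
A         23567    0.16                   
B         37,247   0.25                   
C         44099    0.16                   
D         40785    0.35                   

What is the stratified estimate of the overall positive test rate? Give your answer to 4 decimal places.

N = 23567 + 37247 + 44099 + 40785 = 145698.
Overall proportion = Σ (Nₕ/N)·p̂ₕ.
Σ Nₕp̂ₕ = 3770.72 + 9311.75 + 7055.84 + 14274.75 = 34413.06.
34413.06 / 145698 = 0.236194... → 0.2362.

0.2362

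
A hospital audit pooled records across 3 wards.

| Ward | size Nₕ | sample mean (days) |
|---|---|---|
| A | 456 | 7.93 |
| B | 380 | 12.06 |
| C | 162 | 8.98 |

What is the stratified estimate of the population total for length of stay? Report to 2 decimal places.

A: 456·7.93 = 3616.08
B: 380·12.06 = 4582.8
C: 162·8.98 = 1454.76
τ̂ = Σ Nₕx̄ₕ = 9653.64.

9653.64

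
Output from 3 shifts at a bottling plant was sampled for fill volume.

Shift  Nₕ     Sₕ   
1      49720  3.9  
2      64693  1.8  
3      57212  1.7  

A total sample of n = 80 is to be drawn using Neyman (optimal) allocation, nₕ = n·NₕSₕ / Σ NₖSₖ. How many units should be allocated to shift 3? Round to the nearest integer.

Σ NₕSₕ = 49720·3.9 + 64693·1.8 + 57212·1.7 = 407615.8.
Share for 3: 97260.4/407615.8 = 0.23861.
n_3 = 80 × 0.23861 = 19.089... → 19.

19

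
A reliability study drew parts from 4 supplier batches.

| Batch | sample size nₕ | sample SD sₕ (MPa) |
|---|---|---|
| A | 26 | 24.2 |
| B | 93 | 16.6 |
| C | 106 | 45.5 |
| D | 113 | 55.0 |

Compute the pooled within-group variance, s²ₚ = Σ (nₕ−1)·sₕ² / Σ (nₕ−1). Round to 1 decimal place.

Degrees of freedom: 25 + 92 + 105 + 112 = 334.
Σ(nₕ−1)sₕ² = 25·585.64 + 92·275.56 + 105·2070.25 + 112·3025 = 596168.77.
s²ₚ = 596168.77 / 334 = 1784.936... → 1784.9.

1784.9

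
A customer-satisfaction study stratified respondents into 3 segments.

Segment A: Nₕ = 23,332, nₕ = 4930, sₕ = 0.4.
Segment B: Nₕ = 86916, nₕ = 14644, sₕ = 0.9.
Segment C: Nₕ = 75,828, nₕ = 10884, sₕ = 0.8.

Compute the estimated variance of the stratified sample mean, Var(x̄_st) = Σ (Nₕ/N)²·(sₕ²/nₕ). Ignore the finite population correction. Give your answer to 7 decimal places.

N = 186076. Term for each stratum: Wₕ²sₕ²/nₕ.
Var(x̄_st) = 0.0000005103 + 0.0000120682 + 0.0000097649 = 0.0000223435 → 0.0000223.

0.0000223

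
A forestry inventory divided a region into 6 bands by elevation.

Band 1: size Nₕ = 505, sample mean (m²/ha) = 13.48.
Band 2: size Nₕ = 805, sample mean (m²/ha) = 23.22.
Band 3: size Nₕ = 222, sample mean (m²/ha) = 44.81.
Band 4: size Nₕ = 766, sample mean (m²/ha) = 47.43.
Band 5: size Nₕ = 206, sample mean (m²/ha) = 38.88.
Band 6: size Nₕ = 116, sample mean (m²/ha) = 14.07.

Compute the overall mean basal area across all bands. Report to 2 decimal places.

N = 505 + 805 + 222 + 766 + 206 + 116 = 2620.
Weight each subgroup mean by Nₕ/N and sum.
Σ Nₕx̄ₕ = 505·13.48 + 805·23.22 + 222·44.81 + 766·47.43 + 206·38.88 + 116·14.07 = 6807.4 + 18692.1 + 9947.82 + 36331.38 + 8009.28 + 1632.12 = 81420.1.
Divide by N: 81420.1 / 2620 = 31.0764... → 31.08.

31.08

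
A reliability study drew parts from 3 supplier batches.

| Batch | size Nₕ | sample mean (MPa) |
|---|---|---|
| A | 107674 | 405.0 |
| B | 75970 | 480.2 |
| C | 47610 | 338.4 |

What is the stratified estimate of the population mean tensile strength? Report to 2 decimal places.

415.99

x̄_st = (Σ Nₕx̄ₕ) / (Σ Nₕ) = (107674·405.0 + 75970·480.2 + 47610·338.4) / 231254
= 96199988 / 231254 = 415.9928... → 415.99.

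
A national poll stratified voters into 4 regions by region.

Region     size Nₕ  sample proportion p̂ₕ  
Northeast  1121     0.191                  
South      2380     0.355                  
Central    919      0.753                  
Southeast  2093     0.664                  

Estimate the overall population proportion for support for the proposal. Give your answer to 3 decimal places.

Wₕ = Nₕ/N with N = 6513: 0.1721, 0.3654, 0.1411, 0.3214.
p̂_st = 0.1721·0.191 + 0.3654·0.355 + 0.1411·0.753 + 0.3214·0.664 ≈ 0.48223... → 0.482.

0.482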